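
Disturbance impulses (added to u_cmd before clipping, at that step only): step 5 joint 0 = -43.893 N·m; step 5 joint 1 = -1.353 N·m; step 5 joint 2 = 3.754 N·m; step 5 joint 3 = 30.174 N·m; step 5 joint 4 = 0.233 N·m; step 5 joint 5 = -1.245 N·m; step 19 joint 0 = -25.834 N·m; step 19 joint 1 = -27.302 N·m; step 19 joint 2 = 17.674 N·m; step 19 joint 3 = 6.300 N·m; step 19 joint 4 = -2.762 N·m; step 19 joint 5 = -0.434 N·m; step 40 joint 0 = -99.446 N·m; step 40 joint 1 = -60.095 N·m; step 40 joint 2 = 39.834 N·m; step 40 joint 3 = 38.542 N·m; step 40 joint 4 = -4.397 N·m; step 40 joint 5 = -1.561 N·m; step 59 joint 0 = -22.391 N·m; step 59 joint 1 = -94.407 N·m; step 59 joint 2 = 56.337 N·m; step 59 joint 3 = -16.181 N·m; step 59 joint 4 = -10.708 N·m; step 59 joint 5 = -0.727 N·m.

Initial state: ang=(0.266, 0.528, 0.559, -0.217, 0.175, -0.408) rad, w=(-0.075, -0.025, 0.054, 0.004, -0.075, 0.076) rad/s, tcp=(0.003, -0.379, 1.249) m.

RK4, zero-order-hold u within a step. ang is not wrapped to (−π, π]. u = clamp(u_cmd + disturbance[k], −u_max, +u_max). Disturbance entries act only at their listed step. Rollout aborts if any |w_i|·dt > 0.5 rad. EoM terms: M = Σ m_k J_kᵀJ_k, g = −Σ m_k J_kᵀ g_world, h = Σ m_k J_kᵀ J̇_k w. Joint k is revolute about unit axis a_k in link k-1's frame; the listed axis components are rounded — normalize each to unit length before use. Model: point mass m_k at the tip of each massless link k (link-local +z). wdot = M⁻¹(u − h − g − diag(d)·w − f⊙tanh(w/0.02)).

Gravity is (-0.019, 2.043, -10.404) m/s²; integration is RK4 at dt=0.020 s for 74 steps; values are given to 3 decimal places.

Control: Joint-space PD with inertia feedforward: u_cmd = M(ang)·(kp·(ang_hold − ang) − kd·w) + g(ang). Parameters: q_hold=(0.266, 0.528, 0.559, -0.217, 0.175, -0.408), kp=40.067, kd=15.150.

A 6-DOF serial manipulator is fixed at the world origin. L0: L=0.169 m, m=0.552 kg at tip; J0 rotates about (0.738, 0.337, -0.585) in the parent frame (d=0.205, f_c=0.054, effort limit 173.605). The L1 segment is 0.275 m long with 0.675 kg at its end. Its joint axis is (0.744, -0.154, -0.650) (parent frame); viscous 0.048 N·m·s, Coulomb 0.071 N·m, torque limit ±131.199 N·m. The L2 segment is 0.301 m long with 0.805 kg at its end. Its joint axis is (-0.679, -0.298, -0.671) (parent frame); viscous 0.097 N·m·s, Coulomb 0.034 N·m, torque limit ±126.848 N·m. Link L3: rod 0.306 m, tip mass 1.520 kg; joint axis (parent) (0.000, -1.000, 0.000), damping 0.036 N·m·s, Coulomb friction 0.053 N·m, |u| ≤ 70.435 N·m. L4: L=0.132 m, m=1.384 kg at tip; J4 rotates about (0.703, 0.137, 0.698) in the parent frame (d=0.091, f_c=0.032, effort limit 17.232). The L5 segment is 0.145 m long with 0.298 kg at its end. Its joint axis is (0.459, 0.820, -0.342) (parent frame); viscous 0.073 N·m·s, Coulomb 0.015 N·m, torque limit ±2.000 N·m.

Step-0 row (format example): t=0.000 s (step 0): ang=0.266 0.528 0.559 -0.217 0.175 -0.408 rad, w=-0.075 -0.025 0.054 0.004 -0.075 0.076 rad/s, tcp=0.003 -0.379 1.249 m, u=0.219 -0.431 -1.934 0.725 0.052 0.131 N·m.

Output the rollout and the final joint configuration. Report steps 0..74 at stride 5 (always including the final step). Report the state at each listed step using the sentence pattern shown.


t=0.100 s (step 5): ang=0.263 0.527 0.562 -0.217 0.174 -0.408 rad, w=-0.005 -0.007 -0.001 0.004 -0.005 0.006 rad/s, tcp=0.004 -0.373 1.250 m, u=-47.209 -4.573 3.616 32.016 0.050 -1.162 N·m.
t=0.200 s (step 10): ang=0.264 0.539 0.560 -0.145 0.174 -0.409 rad, w=0.007 0.013 -0.054 0.233 -0.000 -0.001 rad/s, tcp=-0.026 -0.352 1.256 m, u=0.323 -3.634 -0.109 -1.475 -0.242 0.209 N·m.
t=0.300 s (step 15): ang=0.264 0.539 0.559 -0.145 0.175 -0.409 rad, w=0.011 -0.016 0.004 -0.116 -0.005 0.018 rad/s, tcp=-0.027 -0.353 1.255 m, u=-3.277 -3.956 0.242 0.881 -0.234 0.112 N·m.
t=0.400 s (step 20): ang=0.265 0.533 0.557 -0.159 0.168 -0.410 rad, w=-0.007 -0.482 -0.347 -0.112 -0.698 -0.084 rad/s, tcp=-0.019 -0.356 1.255 m, u=3.931 4.463 -5.172 -0.418 0.615 0.219 N·m.
t=0.500 s (step 25): ang=0.266 0.516 0.552 -0.172 0.152 -0.411 rad, w=0.005 -0.026 0.025 -0.124 -0.001 0.014 rad/s, tcp=-0.007 -0.350 1.257 m, u=-2.405 -2.020 -0.934 1.289 -0.027 0.111 N·m.
t=0.600 s (step 30): ang=0.266 0.516 0.553 -0.182 0.153 -0.410 rad, w=0.012 0.001 -0.014 -0.082 0.005 0.019 rad/s, tcp=-0.003 -0.355 1.256 m, u=-3.948 -3.562 0.090 1.752 -0.166 0.088 N·m.
t=0.700 s (step 35): ang=0.268 0.517 0.552 -0.189 0.155 -0.410 rad, w=0.013 0.004 -0.018 -0.054 0.005 0.019 rad/s, tcp=-0.001 -0.360 1.254 m, u=-4.309 -3.919 0.332 1.897 -0.200 0.081 N·m.
t=0.800 s (step 40): ang=0.269 0.518 0.551 -0.194 0.156 -0.409 rad, w=0.011 0.002 -0.016 -0.036 0.004 0.019 rad/s, tcp=0.000 -0.365 1.253 m, u=-103.836 -64.102 40.231 40.496 -4.608 -1.482 N·m.
t=0.900 s (step 45): ang=0.238 0.504 0.532 -0.179 0.153 -0.409 rad, w=-0.101 0.007 0.011 0.003 0.014 -0.006 rad/s, tcp=-0.011 -0.331 1.263 m, u=5.570 2.073 -3.687 -1.879 0.236 0.233 N·m.
t=1.000 s (step 50): ang=0.239 0.505 0.532 -0.182 0.153 -0.408 rad, w=0.057 0.015 0.005 -0.055 0.013 0.002 rad/s, tcp=-0.010 -0.333 1.263 m, u=-2.001 -2.584 -0.479 1.004 -0.117 0.114 N·m.
t=1.100 s (step 55): ang=0.245 0.506 0.531 -0.188 0.153 -0.407 rad, w=0.068 0.015 0.002 -0.060 0.013 0.001 rad/s, tcp=-0.007 -0.343 1.260 m, u=-3.815 -3.705 0.299 1.740 -0.203 0.084 N·m.
t=1.200 s (step 60): ang=0.267 0.484 0.529 -0.187 0.135 -0.419 rad, w=1.589 -2.341 -0.228 0.569 -1.804 -1.250 rad/s, tcp=0.007 -0.344 1.260 m, u=2.788 25.503 -17.194 7.033 3.135 0.289 N·m.
t=1.300 s (step 65): ang=0.332 0.395 0.536 -0.174 0.077 -0.448 rad, w=0.113 -0.061 0.138 -0.069 0.028 0.027 rad/s, tcp=0.057 -0.318 1.263 m, u=-2.779 3.116 -3.989 3.019 0.662 0.131 N·m.
t=1.400 s (step 70): ang=0.330 0.404 0.536 -0.180 0.081 -0.445 rad, w=-0.089 0.184 -0.052 -0.027 0.077 0.032 rad/s, tcp=0.054 -0.326 1.261 m, u=-4.272 -2.026 -0.756 2.043 0.104 0.121 N·m.
t=1.480 s (step 74): ang=0.322 0.420 0.531 -0.181 0.088 -0.443 rad, w=-0.105 0.204 -0.053 -0.015 0.079 0.027 rad/s, tcp=0.046 -0.335 1.260 m.
final ang (rad): 0.322 0.420 0.531 -0.181 0.088 -0.443


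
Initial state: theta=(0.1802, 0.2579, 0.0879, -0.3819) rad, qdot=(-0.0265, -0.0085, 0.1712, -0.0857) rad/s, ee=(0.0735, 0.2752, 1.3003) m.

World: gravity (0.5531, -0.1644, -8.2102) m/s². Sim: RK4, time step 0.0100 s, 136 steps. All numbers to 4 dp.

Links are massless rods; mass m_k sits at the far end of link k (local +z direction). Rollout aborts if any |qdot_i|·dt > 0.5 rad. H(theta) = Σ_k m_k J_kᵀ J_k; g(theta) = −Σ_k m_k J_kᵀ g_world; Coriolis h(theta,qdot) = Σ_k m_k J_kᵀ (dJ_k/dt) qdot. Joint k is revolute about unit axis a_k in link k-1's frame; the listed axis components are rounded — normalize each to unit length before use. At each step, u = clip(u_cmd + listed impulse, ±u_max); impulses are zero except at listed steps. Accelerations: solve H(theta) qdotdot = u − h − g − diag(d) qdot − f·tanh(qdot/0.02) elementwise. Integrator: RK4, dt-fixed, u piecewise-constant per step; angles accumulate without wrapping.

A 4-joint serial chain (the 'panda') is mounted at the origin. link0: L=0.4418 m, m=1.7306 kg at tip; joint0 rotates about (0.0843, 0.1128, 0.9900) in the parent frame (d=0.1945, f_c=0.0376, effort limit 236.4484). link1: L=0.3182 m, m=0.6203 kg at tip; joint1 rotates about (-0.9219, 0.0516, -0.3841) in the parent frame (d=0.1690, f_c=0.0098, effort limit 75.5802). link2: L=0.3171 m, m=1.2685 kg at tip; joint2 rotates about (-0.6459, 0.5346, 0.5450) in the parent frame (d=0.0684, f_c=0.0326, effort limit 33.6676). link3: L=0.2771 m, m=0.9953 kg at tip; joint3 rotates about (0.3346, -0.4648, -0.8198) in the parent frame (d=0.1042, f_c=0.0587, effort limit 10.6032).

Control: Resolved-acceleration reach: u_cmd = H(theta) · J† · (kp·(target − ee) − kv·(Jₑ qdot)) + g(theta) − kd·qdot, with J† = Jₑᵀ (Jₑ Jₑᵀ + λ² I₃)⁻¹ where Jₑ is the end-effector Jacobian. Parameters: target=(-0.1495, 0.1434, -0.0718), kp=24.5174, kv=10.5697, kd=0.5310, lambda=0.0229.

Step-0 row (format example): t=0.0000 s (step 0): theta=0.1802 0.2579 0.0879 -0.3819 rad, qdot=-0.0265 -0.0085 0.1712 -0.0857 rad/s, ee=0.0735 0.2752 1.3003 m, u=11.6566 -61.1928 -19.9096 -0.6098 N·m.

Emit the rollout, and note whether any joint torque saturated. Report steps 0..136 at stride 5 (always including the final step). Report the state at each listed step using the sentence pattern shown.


t=0.0500 s (step 5): theta=0.4698 0.1291 0.2126 -0.6835 rad, qdot=6.3891 -4.9617 4.4540 -8.0412 rad/s, ee=0.0743 0.2619 1.2847 m, u=2.5383 -26.0496 -6.0836 1.6877 N·m.
t=0.1000 s (step 10): theta=0.6453 -0.2090 0.5660 -0.9706 rad, qdot=1.2293 -7.3960 8.4966 -2.8012 rad/s, ee=0.0821 0.2016 1.2502 m, u=-5.9251 21.2717 6.8301 -1.2600 N·m.
t=0.1500 s (step 15): theta=0.5326 -0.5050 0.9060 -1.0579 rad, qdot=-5.3859 -4.8216 5.7851 0.0844 rad/s, ee=0.0612 0.1237 1.2154 m, u=4.2133 24.7899 11.7070 -1.4060 N·m.
t=0.2000 s (step 20): theta=0.6305 -0.6647 1.1582 -1.0811 rad, qdot=11.6099 -1.1230 4.5565 -1.5205 rad/s, ee=0.0163 0.0695 1.1808 m, u=30.6413 21.8959 0.1240 0.9176 N·m.
t=0.2500 s (step 25): theta=1.4347 -0.6250 1.3155 -1.1753 rad, qdot=11.9660 0.8698 2.2247 -1.7824 rad/s, ee=-0.0015 -0.0072 1.1411 m, u=-40.2670 1.2778 4.4476 2.4640 N·m.
t=0.3000 s (step 30): theta=1.4313 -0.7219 1.4862 -1.2289 rad, qdot=-6.3616 -3.6151 3.7181 -0.1517 rad/s, ee=0.0054 -0.0748 1.1040 m, u=12.6889 25.6951 -2.3871 1.2583 N·m.
t=0.3500 s (step 35): theta=1.5543 -0.7176 1.6160 -1.2466 rad, qdot=11.1453 4.2232 0.8889 -0.7639 rad/s, ee=-0.0020 -0.1245 1.0686 m, u=-6.3549 11.6683 -1.8920 1.4832 N·m.
t=0.4000 s (step 40): theta=1.7479 -0.6366 1.6730 -1.3007 rad, qdot=-6.4787 -3.0027 3.4353 -0.2592 rad/s, ee=-0.0093 -0.1619 1.0395 m, u=-13.3352 -15.6229 0.4235 0.8407 N·m.
t=0.4500 s (step 45): theta=1.4653 -0.7854 1.8240 -1.2867 rad, qdot=2.2137 1.0597 1.8586 -0.0587 rad/s, ee=-0.0198 -0.1935 1.0114 m, u=15.9408 39.4646 -8.2468 0.9359 N·m.
t=0.5000 s (step 50): theta=1.8431 -0.5609 1.8194 -1.3321 rad, qdot=3.9345 3.0475 -0.4408 -1.8081 rad/s, ee=-0.0323 -0.2223 0.9822 m, u=-14.3453 -25.4713 3.2448 1.4947 N·m.
t=0.5500 s (step 55): theta=1.6135 -0.6607 1.9611 -1.3373 rad, qdot=-8.1057 -4.6730 3.8832 1.2171 rad/s, ee=-0.0524 -0.2432 0.9531 m, u=4.7020 18.4321 -5.2258 -0.0007 N·m.
t=0.6000 s (step 60): theta=1.5962 -0.6494 2.0584 -1.3156 rad, qdot=7.2978 5.5454 -0.2549 -0.5504 rad/s, ee=-0.0674 -0.2673 0.9223 m, u=-3.1377 19.1686 -6.0782 1.1042 N·m.
t=0.6500 s (step 65): theta=1.8168 -0.4439 2.0379 -1.3803 rad, qdot=-3.0221 -0.3983 2.6455 -0.3096 rad/s, ee=-0.0907 -0.2877 0.8902 m, u=-1.5496 -19.5019 0.9217 0.3652 N·m.
t=0.7000 s (step 70): theta=1.5716 -0.5495 2.2271 -1.3294 rad, qdot=-2.1070 -0.5716 2.7577 1.2596 rad/s, ee=-0.1177 -0.3039 0.8546 m, u=0.4436 21.6381 -9.2151 0.0255 N·m.
t=0.7500 s (step 75): theta=1.7123 -0.3857 2.2495 -1.3306 rad, qdot=5.0864 5.2068 -1.3805 -1.2149 rad/s, ee=-0.1380 -0.3215 0.8165 m, u=-4.6522 -2.9567 -1.8778 1.1063 N·m.
t=0.8000 s (step 80): theta=1.7424 -0.2624 2.2984 -1.3584 rad, qdot=-2.8322 0.2086 3.3426 0.8767 rad/s, ee=-0.1687 -0.3336 0.7740 m, u=2.0255 -6.2174 -2.8969 -0.3981 N·m.
t=0.8500 s (step 85): theta=1.6905 -0.2037 2.4137 -1.3011 rad, qdot=1.3973 2.7202 0.5605 0.5086 rad/s, ee=-0.1951 -0.3434 0.7307 m, u=-2.1938 2.3227 -5.6392 0.0855 N·m.
t=0.9000 s (step 90): theta=1.7667 -0.0559 2.4214 -1.2998 rad, qdot=0.5891 2.5589 0.6712 0.0577 rad/s, ee=-0.2184 -0.3504 0.6868 m, u=-0.8153 -3.8163 -2.8862 0.0361 N·m.
t=0.9500 s (step 95): theta=1.7759 0.0617 2.4696 -1.2805 rad, qdot=0.2986 2.3740 0.7981 0.5687 rad/s, ee=-0.2432 -0.3527 0.6402 m, u=-0.3493 -4.5210 -3.1047 -0.3302 N·m.
t=1.0000 s (step 100): theta=1.7948 0.1812 2.4994 -1.2546 rad, qdot=0.3640 2.3754 0.4810 0.4715 rad/s, ee=-0.2654 -0.3514 0.5935 m, u=-0.7288 -4.6529 -2.6705 -0.3404 N·m.
t=1.0500 s (step 105): theta=1.8095 0.2992 2.5209 -1.2334 rad, qdot=0.2412 2.3616 0.3646 0.3683 rad/s, ee=-0.2856 -0.3463 0.5462 m, u=-0.9246 -4.7637 -2.2753 -0.3943 N·m.
t=1.1000 s (step 110): theta=1.8181 0.4180 2.5370 -1.2182 rad, qdot=0.1137 2.3985 0.2691 0.2319 rad/s, ee=-0.3040 -0.3371 0.4976 m, u=-1.0153 -5.0250 -1.8440 -0.4674 N·m.
t=1.1500 s (step 115): theta=1.8202 0.5393 2.5487 -1.2099 rad, qdot=-0.0083 2.4576 0.1735 0.0922 rad/s, ee=-0.3202 -0.3235 0.4471 m, u=-0.9973 -5.5060 -1.3307 -0.5663 N·m.
t=1.2000 s (step 120): theta=1.8157 0.6634 2.5563 -1.2076 rad, qdot=-0.1804 2.5037 0.1402 0.0112 rad/s, ee=-0.3335 -0.3053 0.3948 m, u=-0.9257 -6.0597 -0.7800 -0.7111 N·m.
t=1.2500 s (step 125): theta=1.8020 0.7890 2.5629 -1.2073 rad, qdot=-0.3514 2.5176 0.0962 -0.0334 rad/s, ee=-0.3431 -0.2824 0.3413 m, u=-0.7118 -6.8344 -0.1532 -0.8718 N·m.
t=1.3000 s (step 130): theta=1.7795 0.9140 2.5671 -1.2086 rad, qdot=-0.5374 2.4767 0.0575 -0.0350 rad/s, ee=-0.3481 -0.2553 0.2879 m, u=-0.4859 -7.4907 0.4833 -1.0344 N·m.
t=1.3500 s (step 135): theta=1.7479 1.0359 2.5688 -1.2109 rad, qdot=-0.7292 2.3933 0.0069 -0.0706 rad/s, ee=-0.3481 -0.2247 0.2363 m, u=-0.2672 -7.9754 1.0942 -1.1474 N·m.
t=1.3600 s (step 136): theta=1.7404 1.0597 2.5689 -1.2116 rad, qdot=-0.7712 2.3717 -0.0002 -0.0773 rad/s, ee=-0.3475 -0.2183 0.2263 m.
any joint saturated: no


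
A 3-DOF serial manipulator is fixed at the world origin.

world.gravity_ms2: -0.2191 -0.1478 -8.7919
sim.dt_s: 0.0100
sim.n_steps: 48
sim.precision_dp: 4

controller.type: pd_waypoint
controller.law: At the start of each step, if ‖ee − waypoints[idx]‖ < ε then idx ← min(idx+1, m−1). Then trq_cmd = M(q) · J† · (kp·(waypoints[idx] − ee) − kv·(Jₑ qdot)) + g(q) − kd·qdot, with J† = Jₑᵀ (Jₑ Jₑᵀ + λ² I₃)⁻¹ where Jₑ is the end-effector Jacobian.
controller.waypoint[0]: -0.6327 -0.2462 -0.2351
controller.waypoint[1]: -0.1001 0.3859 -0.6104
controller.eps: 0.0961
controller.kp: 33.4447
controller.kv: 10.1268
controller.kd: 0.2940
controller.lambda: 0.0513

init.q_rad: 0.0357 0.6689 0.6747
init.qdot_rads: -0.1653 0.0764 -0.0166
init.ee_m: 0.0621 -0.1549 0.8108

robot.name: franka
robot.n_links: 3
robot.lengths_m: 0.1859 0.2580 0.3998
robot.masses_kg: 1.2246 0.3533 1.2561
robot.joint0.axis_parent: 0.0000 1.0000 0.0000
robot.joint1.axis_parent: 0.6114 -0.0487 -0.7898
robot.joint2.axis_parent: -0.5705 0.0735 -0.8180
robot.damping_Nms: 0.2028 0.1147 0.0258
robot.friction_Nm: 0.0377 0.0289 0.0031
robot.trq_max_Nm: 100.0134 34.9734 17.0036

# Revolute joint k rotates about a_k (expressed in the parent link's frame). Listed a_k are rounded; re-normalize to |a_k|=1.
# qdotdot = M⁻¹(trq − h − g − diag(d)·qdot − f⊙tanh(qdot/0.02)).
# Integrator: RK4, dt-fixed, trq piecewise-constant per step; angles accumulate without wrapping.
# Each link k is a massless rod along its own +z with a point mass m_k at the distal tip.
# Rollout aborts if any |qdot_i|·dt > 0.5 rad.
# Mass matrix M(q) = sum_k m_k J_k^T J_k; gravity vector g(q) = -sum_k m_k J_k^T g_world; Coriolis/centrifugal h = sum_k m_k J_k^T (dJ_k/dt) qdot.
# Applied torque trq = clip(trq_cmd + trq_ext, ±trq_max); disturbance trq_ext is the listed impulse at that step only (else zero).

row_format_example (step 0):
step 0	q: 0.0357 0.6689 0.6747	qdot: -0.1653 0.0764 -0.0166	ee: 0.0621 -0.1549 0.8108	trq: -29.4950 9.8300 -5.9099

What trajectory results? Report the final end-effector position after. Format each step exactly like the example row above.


step 1	q: 0.0300 0.6737 0.6886	qdot: -0.9799 0.8578 2.7582	ee: 0.0596 -0.1556 0.8103	trq: -26.9482 8.6178 -6.0999
step 2	q: 0.0174 0.6843 0.7232	qdot: -1.5225 1.2522 4.1227	ee: 0.0552 -0.1571 0.8090	trq: -24.5727 7.6143 -5.8253
step 3	q: 0.0001 0.6979 0.7682	qdot: -1.9438 1.4418 4.8745	ee: 0.0487 -0.1594 0.8070	trq: -22.3288 6.7442 -5.3739
step 4	q: -0.0211 0.7127 0.8195	qdot: -2.3049 1.5188 5.3578	ee: 0.0404 -0.1623 0.8045	trq: -20.1872 5.9647 -4.8683
step 5	q: -0.0458 0.7280 0.8749	qdot: -2.6289 1.5250 5.7070	ee: 0.0303 -0.1657 0.8015	trq: -18.1265 5.2512 -4.3573
step 6	q: -0.0736 0.7430 0.9333	qdot: -2.9233 1.4817 5.9717	ee: 0.0187 -0.1696 0.7980	trq: -16.1338 4.5882 -3.8606
step 7	q: -0.1042 0.7574 0.9940	qdot: -3.1896 1.4027 6.1684	ee: 0.0057 -0.1740 0.7938	trq: -14.2047 3.9650 -3.3868
step 8	q: -0.1372 0.7710 1.0564	qdot: -3.4269 1.2994 6.3025	ee: -0.0087 -0.1787 0.7890	trq: -12.3407 3.3744 -2.9405
step 9	q: -0.1725 0.7834 1.1199	qdot: -3.6344 1.1817 6.3758	ee: -0.0241 -0.1837 0.7835	trq: -10.5478 2.8113 -2.5245
step 10	q: -0.2098 0.7946 1.1837	qdot: -3.8115 1.0582 6.3903	ee: -0.0406 -0.1889 0.7773	trq: -8.8327 2.2724 -2.1408
step 11	q: -0.2486 0.8045 1.2474	qdot: -3.9588 0.9361 6.3490	ee: -0.0580 -0.1943 0.7703	trq: -7.2020 1.7557 -1.7902
step 12	q: -0.2888 0.8133 1.3105	qdot: -4.0775 0.8211 6.2558	ee: -0.0761 -0.1999 0.7626	trq: -5.6600 1.2603 -1.4728
step 13	q: -0.3301 0.8210 1.3723	qdot: -4.1693 0.7171 6.1157	ee: -0.0949 -0.2056 0.7542	trq: -4.2090 0.7855 -1.1879
step 14	q: -0.3721 0.8277 1.4326	qdot: -4.2366 0.6269 5.9339	ee: -0.1142 -0.2114 0.7450	trq: -2.8486 0.3313 -0.9340
step 15	q: -0.4147 0.8336 1.4908	qdot: -4.2819 0.5518 5.7157	ee: -0.1340 -0.2172 0.7351	trq: -1.5767 -0.1021 -0.7088
step 16	q: -0.4576 0.8388 1.5467	qdot: -4.3080 0.4923 5.4665	ee: -0.1541 -0.2231 0.7246	trq: -0.3895 -0.5146 -0.5097
step 17	q: -0.5007 0.8435 1.6000	qdot: -4.3174 0.4480 5.1915	ee: -0.1744 -0.2290 0.7133	trq: 0.7177 -0.9059 -0.3338
step 18	q: -0.5439 0.8478 1.6505	qdot: -4.3127 0.4180 4.8957	ee: -0.1949 -0.2349 0.7014	trq: 1.7500 -1.2759 -0.1781
step 19	q: -0.5869 0.8519 1.6978	qdot: -4.2963 0.4007 4.5842	ee: -0.2155 -0.2408 0.6888	trq: 2.7129 -1.6245 -0.0397
step 20	q: -0.6297 0.8558 1.7421	qdot: -4.2703 0.3944 4.2616	ee: -0.2361 -0.2465 0.6756	trq: 3.6119 -1.9516 0.0840
step 21	q: -0.6723 0.8598 1.7830	qdot: -4.2367 0.3970 3.9328	ee: -0.2566 -0.2522 0.6618	trq: 4.4520 -2.2573 0.1956
step 22	q: -0.7144 0.8638 1.8207	qdot: -4.1973 0.4063 3.6022	ee: -0.2770 -0.2578 0.6474	trq: 5.2381 -2.5416 0.2972
step 23	q: -0.7562 0.8679 1.8550	qdot: -4.1536 0.4202 3.2740	ee: -0.2971 -0.2632 0.6325	trq: 5.9746 -2.8047 0.3908
step 24	q: -0.7975 0.8722 1.8862	qdot: -4.1067 0.4366 2.9522	ee: -0.3170 -0.2685 0.6170	trq: 6.6656 -3.0468 0.4779
step 25	q: -0.8383 0.8767 1.9141	qdot: -4.0577 0.4534 2.6400	ee: -0.3366 -0.2735 0.6011	trq: 7.3144 -3.2683 0.5599
step 26	q: -0.8786 0.8813 1.9390	qdot: -4.0072 0.4691 2.3404	ee: -0.3558 -0.2784 0.5846	trq: 7.9244 -3.4696 0.6379
step 27	q: -0.9184 0.8861 1.9609	qdot: -3.9559 0.4822 2.0557	ee: -0.3746 -0.2830 0.5677	trq: 8.4983 -3.6510 0.7129
step 28	q: -0.9577 0.8909 1.9801	qdot: -3.9039 0.4916 1.7874	ee: -0.3929 -0.2874 0.5504	trq: 9.0385 -3.8131 0.7857
step 29	q: -0.9965 0.8959 1.9967	qdot: -3.8514 0.4966 1.5366	ee: -0.4106 -0.2916 0.5327	trq: 9.5469 -3.9563 0.8571
step 30	q: -1.0347 0.9009 2.0109	qdot: -3.7983 0.4968 1.3039	ee: -0.4278 -0.2955 0.5147	trq: 10.0254 -4.0813 0.9275
step 31	q: -1.0724 0.9058 2.0228	qdot: -3.7446 0.4920 1.0891	ee: -0.4445 -0.2991 0.4964	trq: 10.4754 -4.1887 0.9974
step 32	q: -1.1096 0.9107 2.0327	qdot: -3.6901 0.4823 0.8921	ee: -0.4605 -0.3024 0.4778	trq: 10.8981 -4.2791 1.0673
step 33	q: -1.1462 0.9154 2.0407	qdot: -3.6345 0.4679 0.7122	ee: -0.4758 -0.3055 0.4591	trq: 11.2946 -4.3531 1.1374
step 34	q: -1.1823 0.9200 2.0470	qdot: -3.5777 0.4492 0.5486	ee: -0.4905 -0.3083 0.4401	trq: 11.6656 -4.4114 1.2079
step 35	q: -1.2177 0.9244 2.0518	qdot: -3.5195 0.4269 0.4003	ee: -0.5046 -0.3108 0.4211	trq: 12.0119 -4.4548 1.2789
step 36	q: -1.2526 0.9286 2.0551	qdot: -3.4596 0.4013 0.2666	ee: -0.5179 -0.3130 0.4019	trq: 12.3340 -4.4839 1.3504
step 37	q: -1.2869 0.9324 2.0571	qdot: -3.3980 0.3730 0.1463	ee: -0.5306 -0.3149 0.3827	trq: 12.6324 -4.4996 1.4222
step 38	q: -1.3206 0.9360 2.0581	qdot: -3.3346 0.3426 0.0385	ee: -0.5426 -0.3166 0.3636	trq: 12.9076 -4.5025 1.4943
step 39	q: -1.3536 0.9393 2.0580	qdot: -3.2701 0.3096 -0.0543	ee: -0.5540 -0.3180 0.3445	trq: 13.1600 -4.4932 1.5651
step 40	q: -1.3860 0.9422 2.0570	qdot: -3.2040 0.2754 -0.1359	ee: -0.5646 -0.3191 0.3255	trq: 13.3900 -4.4728 1.6353
step 41	q: -1.4177 0.9448 2.0553	qdot: -3.1358 0.2412 -0.2089	ee: -0.5746 -0.3201 0.3066	trq: 13.5981 -4.4424 1.7054
step 42	q: -1.4487 0.9470 2.0529	qdot: -3.0657 0.2071 -0.2737	ee: -0.5840 -0.3207 0.2879	trq: 13.7848 -4.4026 1.7749
step 43	q: -1.4790 0.9489 2.0499	qdot: -2.9940 0.1735 -0.3304	ee: -0.5927 -0.3212 0.2694	trq: 13.9505 -4.3544 1.8434
step 44	q: -1.5085 0.9505 2.0463	qdot: -2.9208 0.1406 -0.3797	ee: -0.6009 -0.3215 0.2511	trq: 14.0957 -4.2985 1.9104
step 45	q: -1.5374 0.9517 2.0423	qdot: -2.8464 0.1086 -0.4218	ee: -0.6084 -0.3215 0.2331	trq: 14.2210 -4.2358 1.9756
step 46	q: -1.5655 0.9527 2.0379	qdot: -2.7711 0.0778 -0.4574	ee: -0.6153 -0.3214 0.2154	trq: 14.3271 -4.1671 2.0386
step 47	q: -1.5928 0.9533 2.0332	qdot: -2.6951 0.0482 -0.4868	ee: -0.6218 -0.3212 0.1980	trq: 14.4146 -4.0932 2.0992
step 48	q: -1.6194 0.9536 2.0282	qdot: -2.6184 0.0204 -0.5112	ee: -0.6277 -0.3207 0.1809
final ee position (m): -0.6277 -0.3207 0.1809


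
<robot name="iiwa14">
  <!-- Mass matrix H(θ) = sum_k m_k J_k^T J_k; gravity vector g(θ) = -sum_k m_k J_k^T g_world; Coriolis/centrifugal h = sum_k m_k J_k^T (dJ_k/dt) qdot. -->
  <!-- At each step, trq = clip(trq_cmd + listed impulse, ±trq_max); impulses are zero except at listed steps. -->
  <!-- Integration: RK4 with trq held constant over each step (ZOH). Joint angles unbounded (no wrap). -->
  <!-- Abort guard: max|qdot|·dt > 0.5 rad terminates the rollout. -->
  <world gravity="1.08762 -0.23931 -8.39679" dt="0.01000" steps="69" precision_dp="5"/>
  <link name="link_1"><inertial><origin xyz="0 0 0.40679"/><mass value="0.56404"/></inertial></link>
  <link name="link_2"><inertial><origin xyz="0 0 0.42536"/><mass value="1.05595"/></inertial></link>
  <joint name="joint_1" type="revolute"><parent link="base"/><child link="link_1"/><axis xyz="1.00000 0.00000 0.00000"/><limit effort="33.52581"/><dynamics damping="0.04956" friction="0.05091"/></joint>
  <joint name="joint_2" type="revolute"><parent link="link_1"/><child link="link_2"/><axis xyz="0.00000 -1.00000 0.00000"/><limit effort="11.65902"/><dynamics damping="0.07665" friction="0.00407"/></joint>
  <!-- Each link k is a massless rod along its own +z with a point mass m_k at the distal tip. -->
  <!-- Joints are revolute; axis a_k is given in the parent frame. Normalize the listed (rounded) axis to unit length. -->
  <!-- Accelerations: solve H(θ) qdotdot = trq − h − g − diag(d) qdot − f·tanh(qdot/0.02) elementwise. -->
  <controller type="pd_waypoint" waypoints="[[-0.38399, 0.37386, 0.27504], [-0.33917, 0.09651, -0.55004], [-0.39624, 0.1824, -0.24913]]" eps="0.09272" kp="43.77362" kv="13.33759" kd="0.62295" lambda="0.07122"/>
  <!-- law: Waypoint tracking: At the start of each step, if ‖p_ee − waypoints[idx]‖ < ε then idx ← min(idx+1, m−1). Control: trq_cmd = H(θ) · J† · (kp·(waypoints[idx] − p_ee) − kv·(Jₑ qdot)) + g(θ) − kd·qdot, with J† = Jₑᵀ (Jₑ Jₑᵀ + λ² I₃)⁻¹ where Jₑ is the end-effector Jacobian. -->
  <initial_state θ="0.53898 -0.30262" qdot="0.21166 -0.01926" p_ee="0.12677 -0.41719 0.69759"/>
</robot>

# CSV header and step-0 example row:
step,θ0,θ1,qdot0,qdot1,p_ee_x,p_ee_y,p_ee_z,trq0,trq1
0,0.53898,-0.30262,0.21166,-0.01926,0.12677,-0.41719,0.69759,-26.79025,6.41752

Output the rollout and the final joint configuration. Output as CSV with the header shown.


step,θ0,θ1,qdot0,qdot1,p_ee_x,p_ee_y,p_ee_z,trq0,trq1
1,0.53971,-0.30150,-0.06534,0.24214,0.12631,-0.41777,0.69741,-23.72777,5.61098
2,0.53787,-0.29799,-0.30209,0.46079,0.12489,-0.41672,0.69855,-21.09064,4.95943
3,0.53384,-0.29246,-0.50496,0.64584,0.12263,-0.41424,0.70082,-18.80671,4.43052
4,0.52792,-0.28521,-0.67853,0.80433,0.11968,-0.41053,0.70401,-16.82544,3.99882
5,0.52039,-0.27648,-0.82677,0.94177,0.11611,-0.40573,0.70798,-15.10324,3.64416
6,0.51149,-0.26646,-0.95321,1.06242,0.11200,-0.39997,0.71256,-13.60259,3.35053
7,0.50142,-0.25530,-1.06088,1.16959,0.10742,-0.39336,0.71762,-12.29124,3.10519
8,0.49036,-0.24313,-1.15242,1.26589,0.10240,-0.38600,0.72306,-11.14153,2.89800
9,0.47844,-0.23003,-1.23011,1.35333,0.09699,-0.37796,0.72876,-10.12974,2.72083
10,0.46581,-0.21610,-1.29593,1.43348,0.09121,-0.36932,0.73465,-9.23558,2.56715
11,0.45258,-0.20139,-1.35156,1.50758,0.08509,-0.36013,0.74064,-8.44169,2.43172
12,0.43883,-0.18598,-1.39846,1.57660,0.07865,-0.35045,0.74666,-7.73322,2.31029
13,0.42465,-0.16989,-1.43788,1.64127,0.07192,-0.34032,0.75266,-7.09749,2.19942
14,0.41011,-0.15317,-1.47091,1.70218,0.06490,-0.32980,0.75858,-6.52367,2.09630
15,0.39526,-0.13586,-1.49845,1.75978,0.05761,-0.31891,0.76437,-6.00252,1.99867
16,0.38016,-0.11799,-1.52132,1.81440,0.05007,-0.30769,0.76999,-5.52616,1.90468
17,0.36486,-0.09959,-1.54017,1.86629,0.04229,-0.29617,0.77540,-5.08787,1.81282
18,0.34938,-0.08069,-1.55561,1.91565,0.03428,-0.28438,0.78058,-4.68193,1.72188
19,0.33376,-0.06130,-1.56813,1.96259,0.02606,-0.27235,0.78547,-4.30348,1.63087
20,0.31803,-0.04145,-1.57816,2.00721,0.01763,-0.26010,0.79007,-3.94838,1.53902
21,0.30221,-0.02117,-1.58608,2.04956,0.00900,-0.24765,0.79435,-3.61315,1.44570
22,0.28632,-0.00047,-1.59220,2.08965,0.00020,-0.23502,0.79827,-3.29482,1.35044
23,0.27038,0.02061,-1.59679,2.12748,-0.00877,-0.22224,0.80183,-2.99088,1.25289
24,0.25440,0.04206,-1.60009,2.16305,-0.01789,-0.20933,0.80500,-2.69925,1.15280
25,0.23839,0.06385,-1.60230,2.19630,-0.02714,-0.19630,0.80777,-2.41817,1.05001
26,0.22236,0.08597,-1.60358,2.22721,-0.03652,-0.18317,0.81013,-2.14617,0.94445
27,0.20632,0.10838,-1.60409,2.25571,-0.04601,-0.16997,0.81206,-1.88207,0.83611
28,0.19029,0.13107,-1.60395,2.28177,-0.05559,-0.15670,0.81355,-1.62486,0.72504
29,0.17425,0.15400,-1.60326,2.30532,-0.06525,-0.14340,0.81459,-1.37377,0.61135
30,0.15823,0.17715,-1.60210,2.32630,-0.07496,-0.13007,0.81518,-1.12815,0.49520
31,0.14222,0.20051,-1.60056,2.34468,-0.08472,-0.11674,0.81531,-0.88753,0.37680
32,0.12622,0.22403,-1.59869,2.36039,-0.09450,-0.10342,0.81498,-0.65152,0.25638
33,0.11025,0.24769,-1.59654,2.37339,-0.10428,-0.09013,0.81419,-0.41986,0.13422
34,0.09430,0.27148,-1.59414,2.38364,-0.11406,-0.07689,0.81294,-0.19239,0.01061
35,0.07837,0.29535,-1.59152,2.39113,-0.12381,-0.06371,0.81123,0.03102,-0.11411
36,0.06247,0.31928,-1.58870,2.39581,-0.13351,-0.05061,0.80907,0.25039,-0.23961
37,0.04660,0.34324,-1.58569,2.39769,-0.14315,-0.03761,0.80646,0.46571,-0.36552
38,0.03076,0.36721,-1.58250,2.39677,-0.15271,-0.02472,0.80341,0.67693,-0.49147
39,0.01496,0.39116,-1.57912,2.39304,-0.16217,-0.01197,0.79993,0.88396,-0.61708
40,-0.00081,0.41505,-1.57555,2.38653,-0.17152,0.00065,0.79603,1.08669,-0.74199
41,-0.01655,0.43887,-1.57178,2.37728,-0.18074,0.01310,0.79173,1.28499,-0.86579
42,-0.03224,0.46258,-1.56778,2.36533,-0.18982,0.02539,0.78704,1.47869,-0.98814
43,-0.04790,0.48616,-1.56355,2.35073,-0.19874,0.03748,0.78197,1.66767,-1.10866
44,-0.06351,0.50957,-1.55906,2.33355,-0.20749,0.04938,0.77654,1.85175,-1.22700
45,-0.07907,0.53281,-1.55428,2.31386,-0.21606,0.06108,0.77077,2.03079,-1.34282
46,-0.09459,0.55583,-1.54919,2.29175,-0.22444,0.07255,0.76468,2.20464,-1.45582
47,-0.11005,0.57862,-1.54375,2.26733,-0.23262,0.08379,0.75829,2.37317,-1.56570
48,-0.12546,0.60116,-1.53795,2.24070,-0.24058,0.09480,0.75162,2.53624,-1.67218
49,-0.14081,0.62342,-1.53175,2.21196,-0.24833,0.10556,0.74469,2.69376,-1.77503
50,-0.15609,0.64539,-1.52512,2.18126,-0.25586,0.11606,0.73752,2.84564,-1.87403
51,-0.17130,0.66703,-1.51803,2.14871,-0.26315,0.12631,0.73013,2.99179,-1.96900
52,-0.18644,0.68835,-1.51046,2.11445,-0.27021,0.13630,0.72255,3.13218,-2.05976
53,-0.20151,0.70931,-1.50238,2.07862,-0.27704,0.14602,0.71480,3.26676,-2.14620
54,-0.21649,0.72991,-1.49376,2.04136,-0.28363,0.15547,0.70689,3.39552,-2.22822
55,-0.23138,0.75012,-1.48458,2.00281,-0.28998,0.16465,0.69885,3.51848,-2.30574
56,-0.24617,0.76995,-1.47482,1.96313,-0.29609,0.17355,0.69070,3.63566,-2.37873
57,-0.26087,0.78938,-1.46446,1.92246,-0.30197,0.18219,0.68247,3.74710,-2.44717
58,-0.27546,0.80839,-1.45350,1.88095,-0.30761,0.19055,0.67416,3.85289,-2.51108
59,-0.28993,0.82699,-1.44191,1.83872,-0.31302,0.19864,0.66580,3.95309,-2.57049
60,-0.30429,0.84516,-1.42970,1.79594,-0.31820,0.20646,0.65741,4.04782,-2.62546
61,-0.31852,0.86290,-1.41686,1.75273,-0.32316,0.21401,0.64900,4.13718,-2.67606
62,-0.33262,0.88021,-1.40338,1.70922,-0.32790,0.22130,0.64059,4.22131,-2.72241
63,-0.34659,0.89708,-1.38928,1.66554,-0.33242,0.22833,0.63220,4.30034,-2.76462
64,-0.36040,0.91352,-1.37456,1.62182,-0.33674,0.23510,0.62384,4.37443,-2.80281
65,-0.37407,0.92951,-1.35924,1.57816,-0.34085,0.24163,0.61552,4.44373,-2.83712
66,-0.38759,0.94508,-1.34331,1.53467,-0.34477,0.24791,0.60726,4.50841,-2.86771
67,-0.40094,0.96021,-1.32682,1.49146,-0.34850,0.25394,0.59907,4.56865,-2.89474
68,-0.41412,0.97490,-1.30976,1.44861,-0.35205,0.25975,0.59096,4.62461,-2.91838
69,-0.42713,0.98918,-1.29218,1.40621,-0.35542,0.26532,0.58293,,
# final θ (rad): -0.42713 0.98918


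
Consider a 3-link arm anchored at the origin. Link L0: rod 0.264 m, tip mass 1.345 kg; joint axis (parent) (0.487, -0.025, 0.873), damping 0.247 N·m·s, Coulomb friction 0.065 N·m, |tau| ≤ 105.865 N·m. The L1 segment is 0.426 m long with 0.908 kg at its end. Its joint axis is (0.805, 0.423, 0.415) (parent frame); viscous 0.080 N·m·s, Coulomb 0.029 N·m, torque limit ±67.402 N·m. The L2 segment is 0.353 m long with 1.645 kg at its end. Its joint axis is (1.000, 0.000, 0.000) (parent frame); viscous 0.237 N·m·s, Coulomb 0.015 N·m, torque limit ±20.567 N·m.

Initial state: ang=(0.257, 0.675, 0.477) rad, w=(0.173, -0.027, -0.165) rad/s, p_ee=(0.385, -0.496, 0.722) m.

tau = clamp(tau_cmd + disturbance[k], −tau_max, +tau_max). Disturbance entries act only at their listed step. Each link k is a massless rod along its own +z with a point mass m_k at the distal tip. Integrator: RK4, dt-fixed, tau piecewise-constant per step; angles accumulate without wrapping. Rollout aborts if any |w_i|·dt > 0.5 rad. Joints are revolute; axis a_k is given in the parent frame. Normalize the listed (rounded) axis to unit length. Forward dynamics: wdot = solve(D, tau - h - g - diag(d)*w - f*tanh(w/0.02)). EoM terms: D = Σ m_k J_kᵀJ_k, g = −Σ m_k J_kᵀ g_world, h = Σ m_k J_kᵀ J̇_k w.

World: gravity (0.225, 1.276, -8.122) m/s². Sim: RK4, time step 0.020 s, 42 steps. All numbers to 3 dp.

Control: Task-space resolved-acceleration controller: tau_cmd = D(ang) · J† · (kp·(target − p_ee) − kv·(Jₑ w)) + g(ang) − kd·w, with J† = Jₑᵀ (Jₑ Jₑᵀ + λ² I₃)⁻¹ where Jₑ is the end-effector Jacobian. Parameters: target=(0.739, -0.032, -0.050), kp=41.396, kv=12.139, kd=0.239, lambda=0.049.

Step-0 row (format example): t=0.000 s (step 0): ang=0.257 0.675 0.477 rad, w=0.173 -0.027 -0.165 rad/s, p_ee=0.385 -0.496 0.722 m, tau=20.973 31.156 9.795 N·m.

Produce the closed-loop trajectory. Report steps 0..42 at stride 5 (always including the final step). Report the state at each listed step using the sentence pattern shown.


t=0.100 s (step 5): ang=0.326 0.773 0.509 rad, w=1.579 1.008 1.281 rad/s, p_ee=0.460 -0.505 0.642 m, tau=1.204 -2.920 -1.283 N·m.
t=0.200 s (step 10): ang=0.568 0.800 0.761 rad, w=2.687 -0.014 3.109 rad/s, p_ee=0.573 -0.469 0.484 m, tau=-4.706 -11.434 -4.123 N·m.
t=0.300 s (step 15): ang=0.767 0.865 1.003 rad, w=1.216 1.404 1.519 rad/s, p_ee=0.646 -0.370 0.328 m, tau=-6.575 -13.273 -5.029 N·m.
t=0.400 s (step 20): ang=0.832 1.051 1.071 rad, w=0.214 2.105 -0.011 rad/s, p_ee=0.681 -0.260 0.206 m, tau=-7.405 -14.737 -5.105 N·m.
t=0.500 s (step 25): ang=0.832 1.255 1.033 rad, w=-0.162 1.898 -0.631 rad/s, p_ee=0.695 -0.169 0.119 m, tau=-6.959 -14.448 -4.801 N·m.
t=0.600 s (step 30): ang=0.806 1.424 0.960 rad, w=-0.327 1.484 -0.785 rad/s, p_ee=0.697 -0.105 0.063 m, tau=-5.760 -13.137 -4.425 N·m.
t=0.700 s (step 35): ang=0.770 1.553 0.882 rad, w=-0.386 1.112 -0.760 rad/s, p_ee=0.697 -0.066 0.027 m, tau=-4.511 -11.705 -4.102 N·m.
t=0.800 s (step 40): ang=0.731 1.650 0.809 rad, w=-0.387 0.837 -0.695 rad/s, p_ee=0.697 -0.044 0.004 m, tau=-3.556 -10.573 -3.864 N·m.
t=0.840 s (step 42): ang=0.716 1.682 0.782 rad, w=-0.379 0.753 -0.668 rad/s, p_ee=0.697 -0.039 -0.003 m.


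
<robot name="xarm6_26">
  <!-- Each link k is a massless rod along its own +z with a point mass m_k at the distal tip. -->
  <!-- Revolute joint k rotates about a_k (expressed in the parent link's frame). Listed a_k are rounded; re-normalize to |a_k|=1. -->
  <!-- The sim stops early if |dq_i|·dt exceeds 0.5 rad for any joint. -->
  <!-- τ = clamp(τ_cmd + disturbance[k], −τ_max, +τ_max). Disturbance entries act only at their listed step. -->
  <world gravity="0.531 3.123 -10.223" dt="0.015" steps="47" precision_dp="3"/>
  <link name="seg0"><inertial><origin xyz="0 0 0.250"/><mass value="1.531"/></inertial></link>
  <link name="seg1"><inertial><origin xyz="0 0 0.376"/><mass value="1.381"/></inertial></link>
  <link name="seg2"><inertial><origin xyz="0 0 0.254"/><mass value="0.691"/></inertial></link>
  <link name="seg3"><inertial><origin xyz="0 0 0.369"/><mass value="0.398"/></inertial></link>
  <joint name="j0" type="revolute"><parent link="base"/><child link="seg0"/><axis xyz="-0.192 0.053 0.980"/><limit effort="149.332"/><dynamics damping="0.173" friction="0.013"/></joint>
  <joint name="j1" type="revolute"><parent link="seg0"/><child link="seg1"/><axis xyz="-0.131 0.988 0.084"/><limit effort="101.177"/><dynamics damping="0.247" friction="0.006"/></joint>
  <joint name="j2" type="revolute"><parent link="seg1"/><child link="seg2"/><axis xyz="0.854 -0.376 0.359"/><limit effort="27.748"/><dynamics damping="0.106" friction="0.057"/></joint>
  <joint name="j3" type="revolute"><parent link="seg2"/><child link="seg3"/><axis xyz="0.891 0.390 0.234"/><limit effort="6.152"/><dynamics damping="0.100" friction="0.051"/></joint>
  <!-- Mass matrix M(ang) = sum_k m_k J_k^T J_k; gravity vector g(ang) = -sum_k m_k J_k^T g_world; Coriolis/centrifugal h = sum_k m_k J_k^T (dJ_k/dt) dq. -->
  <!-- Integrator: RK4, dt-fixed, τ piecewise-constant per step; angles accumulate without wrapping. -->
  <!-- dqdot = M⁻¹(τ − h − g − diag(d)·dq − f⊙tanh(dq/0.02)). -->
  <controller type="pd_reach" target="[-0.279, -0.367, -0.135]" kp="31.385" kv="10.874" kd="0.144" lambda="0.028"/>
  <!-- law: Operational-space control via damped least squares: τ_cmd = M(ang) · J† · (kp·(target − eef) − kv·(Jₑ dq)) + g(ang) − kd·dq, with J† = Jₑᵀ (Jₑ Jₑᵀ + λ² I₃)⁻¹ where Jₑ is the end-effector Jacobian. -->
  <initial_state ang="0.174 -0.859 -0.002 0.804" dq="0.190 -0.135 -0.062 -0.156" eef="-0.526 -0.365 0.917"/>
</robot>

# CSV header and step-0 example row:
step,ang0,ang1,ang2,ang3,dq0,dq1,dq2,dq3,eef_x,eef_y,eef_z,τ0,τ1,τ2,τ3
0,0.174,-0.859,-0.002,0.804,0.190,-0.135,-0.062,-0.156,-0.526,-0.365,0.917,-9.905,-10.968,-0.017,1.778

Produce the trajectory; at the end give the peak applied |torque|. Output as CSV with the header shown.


step,ang0,ang1,ang2,ang3,dq0,dq1,dq2,dq3,eef_x,eef_y,eef_z,τ0,τ1,τ2,τ3
1,0.168,-0.863,-0.003,0.821,-0.997,-0.441,-0.110,2.337,-0.526,-0.366,0.913,-7.549,-7.446,-0.070,1.143
2,0.146,-0.872,-0.004,0.868,-1.856,-0.676,-0.011,3.953,-0.525,-0.367,0.903,-5.060,-3.982,0.019,0.778
3,0.114,-0.883,-0.003,0.935,-2.387,-0.872,0.161,4.900,-0.524,-0.367,0.887,-2.706,-0.934,0.185,0.569
4,0.076,-0.898,0.001,1.012,-2.665,-1.033,0.435,5.333,-0.523,-0.366,0.866,-0.654,1.569,0.348,0.447
5,0.036,-0.914,0.010,1.092,-2.757,-1.170,0.789,5.412,-0.523,-0.364,0.843,1.058,3.463,0.496,0.371
6,-0.005,-0.933,0.025,1.172,-2.715,-1.298,1.183,5.267,-0.522,-0.362,0.818,2.462,4.761,0.641,0.315
7,-0.045,-0.953,0.046,1.249,-2.573,-1.430,1.578,4.992,-0.522,-0.359,0.791,3.618,5.525,0.795,0.268
8,-0.082,-0.976,0.072,1.322,-2.356,-1.575,1.937,4.649,-0.521,-0.355,0.764,4.584,5.851,0.964,0.225
9,-0.115,-1.000,0.103,1.389,-2.080,-1.742,2.229,4.285,-0.519,-0.350,0.737,5.416,5.853,1.147,0.184
10,-0.144,-1.028,0.138,1.450,-1.757,-1.935,2.437,3.926,-0.518,-0.345,0.710,6.155,5.657,1.333,0.143
11,-0.167,-1.059,0.176,1.506,-1.402,-2.154,2.557,3.592,-0.516,-0.340,0.684,6.827,5.391,1.511,0.103
12,-0.186,-1.093,0.214,1.558,-1.026,-2.396,2.592,3.293,-0.514,-0.335,0.659,7.447,5.176,1.663,0.065
13,-0.198,-1.131,0.253,1.605,-0.643,-2.653,2.552,3.032,-0.512,-0.329,0.635,8.010,5.113,1.777,0.032
14,-0.205,-1.172,0.290,1.649,-0.265,-2.918,2.453,2.809,-0.509,-0.324,0.611,8.501,5.272,1.842,0.006
15,-0.206,-1.218,0.326,1.690,0.095,-3.179,2.305,2.621,-0.507,-0.319,0.588,8.891,5.690,1.853,-0.011
16,-0.202,-1.268,0.359,1.728,0.429,-3.426,2.125,2.460,-0.505,-0.315,0.565,9.148,6.365,1.809,-0.016
17,-0.193,-1.321,0.390,1.764,0.733,-3.650,1.916,2.323,-0.503,-0.311,0.541,9.239,7.264,1.715,-0.010
18,-0.180,-1.377,0.417,1.798,1.002,-3.842,1.688,2.201,-0.501,-0.309,0.518,9.138,8.330,1.581,0.010
19,-0.163,-1.436,0.440,1.830,1.233,-3.995,1.452,2.088,-0.499,-0.306,0.494,8.836,9.490,1.417,0.042
20,-0.143,-1.497,0.460,1.860,1.425,-4.104,1.217,1.975,-0.497,-0.305,0.469,8.344,10.669,1.233,0.087
21,-0.121,-1.559,0.477,1.889,1.577,-4.167,0.993,1.856,-0.494,-0.305,0.444,7.689,11.797,1.043,0.142
22,-0.096,-1.621,0.490,1.916,1.692,-4.185,0.790,1.729,-0.491,-0.306,0.419,6.913,12.818,0.855,0.207
23,-0.070,-1.684,0.501,1.941,1.771,-4.161,0.614,1.590,-0.487,-0.308,0.394,6.066,13.692,0.679,0.278
24,-0.044,-1.746,0.509,1.963,1.816,-4.099,0.468,1.439,-0.483,-0.310,0.368,5.201,14.399,0.520,0.353
25,-0.016,-1.807,0.515,1.984,1.831,-4.006,0.354,1.279,-0.477,-0.314,0.343,4.366,14.935,0.383,0.431
26,0.011,-1.866,0.520,2.002,1.820,-3.887,0.270,1.113,-0.471,-0.318,0.318,3.597,15.306,0.271,0.507
27,0.038,-1.923,0.524,2.017,1.786,-3.747,0.213,0.945,-0.464,-0.322,0.294,2.920,15.530,0.185,0.581
28,0.065,-1.978,0.526,2.030,1.733,-3.594,0.179,0.779,-0.456,-0.327,0.270,2.352,15.626,0.124,0.650
29,0.090,-2.031,0.529,2.040,1.663,-3.431,0.163,0.619,-0.448,-0.333,0.248,1.895,15.617,0.086,0.713
30,0.114,-2.081,0.531,2.049,1.581,-3.262,0.160,0.467,-0.439,-0.338,0.226,1.546,15.523,0.070,0.768
31,0.137,-2.129,0.534,2.054,1.489,-3.092,0.165,0.328,-0.430,-0.343,0.205,1.296,15.365,0.072,0.816
32,0.159,-2.174,0.536,2.058,1.389,-2.922,0.174,0.202,-0.421,-0.348,0.185,1.133,15.159,0.091,0.855
33,0.179,-2.216,0.539,2.061,1.285,-2.754,0.184,0.091,-0.411,-0.353,0.166,1.041,14.917,0.123,0.887
34,0.197,-2.256,0.542,2.061,1.179,-2.592,0.189,-0.001,-0.402,-0.358,0.148,1.005,14.654,0.165,0.909
35,0.214,-2.294,0.545,2.061,1.080,-2.437,0.170,-0.046,-0.392,-0.362,0.131,1.002,14.401,0.206,0.907
36,0.230,-2.330,0.547,2.060,0.980,-2.287,0.150,-0.083,-0.383,-0.365,0.115,1.035,14.130,0.254,0.901
37,0.244,-2.363,0.549,2.058,0.881,-2.141,0.129,-0.116,-0.374,-0.368,0.100,1.096,13.841,0.307,0.893
38,0.256,-2.394,0.551,2.056,0.783,-2.002,0.108,-0.146,-0.365,-0.371,0.086,1.174,13.542,0.364,0.884
39,0.267,-2.423,0.553,2.054,0.688,-1.868,0.086,-0.170,-0.357,-0.373,0.073,1.263,13.238,0.422,0.873
40,0.277,-2.450,0.554,2.051,0.598,-1.741,0.063,-0.190,-0.349,-0.375,0.060,1.355,12.933,0.481,0.862
41,0.285,-2.475,0.554,2.048,0.512,-1.620,0.038,-0.205,-0.342,-0.376,0.049,1.447,12.629,0.538,0.850
42,0.292,-2.499,0.555,2.045,0.430,-1.506,0.016,-0.217,-0.335,-0.377,0.038,1.536,12.324,0.594,0.838
43,0.298,-2.520,0.555,2.042,0.352,-1.397,0.005,-0.231,-0.329,-0.378,0.027,1.625,12.012,0.647,0.826
44,0.303,-2.541,0.555,2.038,0.278,-1.294,0.000,-0.243,-0.323,-0.378,0.018,1.707,11.702,0.698,0.815
45,0.307,-2.559,0.555,2.035,0.211,-1.198,-0.004,-0.252,-0.318,-0.378,0.009,1.780,11.400,0.745,0.803
46,0.309,-2.577,0.555,2.031,0.151,-1.108,-0.006,-0.257,-0.313,-0.378,0.000,1.843,11.108,0.789,0.792
47,0.311,-2.593,0.555,2.027,0.097,-1.024,-0.009,-0.259,-0.309,-0.378,-0.008,,,,
# max |τ| (N·m): 15.626


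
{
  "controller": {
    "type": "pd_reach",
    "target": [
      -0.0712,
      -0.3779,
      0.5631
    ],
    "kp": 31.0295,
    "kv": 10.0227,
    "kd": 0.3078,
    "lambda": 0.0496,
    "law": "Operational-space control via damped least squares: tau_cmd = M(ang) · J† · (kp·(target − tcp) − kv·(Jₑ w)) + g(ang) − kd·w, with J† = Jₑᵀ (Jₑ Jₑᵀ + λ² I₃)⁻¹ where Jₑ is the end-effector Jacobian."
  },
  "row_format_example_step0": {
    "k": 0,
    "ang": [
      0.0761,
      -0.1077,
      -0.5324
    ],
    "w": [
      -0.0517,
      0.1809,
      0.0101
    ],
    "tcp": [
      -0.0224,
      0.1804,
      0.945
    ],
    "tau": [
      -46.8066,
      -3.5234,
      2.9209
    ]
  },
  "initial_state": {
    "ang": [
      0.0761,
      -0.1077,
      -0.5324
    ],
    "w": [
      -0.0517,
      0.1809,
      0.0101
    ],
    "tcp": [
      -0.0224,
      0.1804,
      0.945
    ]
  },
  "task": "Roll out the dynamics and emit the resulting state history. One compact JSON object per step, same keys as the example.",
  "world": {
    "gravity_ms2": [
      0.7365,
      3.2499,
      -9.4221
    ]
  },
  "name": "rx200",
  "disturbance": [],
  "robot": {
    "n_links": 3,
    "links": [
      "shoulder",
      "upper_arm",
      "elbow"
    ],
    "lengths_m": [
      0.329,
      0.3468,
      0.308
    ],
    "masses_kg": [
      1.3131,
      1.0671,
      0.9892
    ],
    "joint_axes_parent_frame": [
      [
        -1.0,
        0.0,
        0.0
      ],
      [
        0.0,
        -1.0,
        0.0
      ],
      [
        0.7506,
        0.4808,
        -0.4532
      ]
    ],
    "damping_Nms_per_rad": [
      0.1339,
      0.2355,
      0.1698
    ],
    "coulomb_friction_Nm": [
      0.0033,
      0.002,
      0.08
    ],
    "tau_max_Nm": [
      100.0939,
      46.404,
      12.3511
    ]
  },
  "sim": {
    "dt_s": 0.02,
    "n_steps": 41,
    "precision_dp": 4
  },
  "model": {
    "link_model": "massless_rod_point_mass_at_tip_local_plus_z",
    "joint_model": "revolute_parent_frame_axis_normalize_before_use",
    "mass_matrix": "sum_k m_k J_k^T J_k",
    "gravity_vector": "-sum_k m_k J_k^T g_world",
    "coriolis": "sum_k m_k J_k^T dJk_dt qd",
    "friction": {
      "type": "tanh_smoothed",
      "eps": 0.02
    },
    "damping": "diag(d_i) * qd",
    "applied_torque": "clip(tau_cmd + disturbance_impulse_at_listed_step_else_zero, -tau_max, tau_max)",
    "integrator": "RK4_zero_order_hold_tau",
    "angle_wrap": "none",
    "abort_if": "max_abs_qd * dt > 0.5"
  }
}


{"k":1,"ang":[0.0676,-0.1116,-0.5567],"w":[-0.7909,-0.5489,-2.3614],"tcp":[-0.0247,0.1762,0.9437],"tau":[-39.0223,-2.7077,3.1837]}
{"k":2,"ang":[0.0468,-0.1267,-0.6152],"w":[-1.2817,-0.9576,-3.4386],"tcp":[-0.0268,0.1653,0.9406],"tau":[-30.9947,-1.8606,2.8566]}
{"k":3,"ang":[0.018,-0.1481,-0.6879],"w":[-1.5937,-1.1736,-3.796],"tcp":[-0.0282,0.1484,0.9365],"tau":[-23.649,-1.0646,2.3449]}
{"k":4,"ang":[-0.0157,-0.1725,-0.7637],"w":[-1.7811,-1.2682,-3.7705],"tcp":[-0.0288,0.1266,0.9318],"tau":[-17.4064,-0.3763,1.8366]}
{"k":5,"ang":[-0.0524,-0.1981,-0.8371],"w":[-1.8838,-1.2887,-3.5643],"tcp":[-0.0288,0.1012,0.9267],"tau":[-12.3106,0.1905,1.409]}
{"k":6,"ang":[-0.0905,-0.2236,-0.9055],"w":[-1.9287,-1.2661,-3.2903],"tcp":[-0.0283,0.0733,0.9213],"tau":[-8.2307,0.6463,1.0822]}
{"k":7,"ang":[-0.129,-0.2485,-0.9684],"w":[-1.9333,-1.2194,-3.0067],"tcp":[-0.0273,0.044,0.9153],"tau":[-4.9894,1.009,0.8501]}
{"k":8,"ang":[-0.1674,-0.2722,-1.0258],"w":[-1.9094,-1.1606,-2.7407],"tcp":[-0.0262,0.0141,0.9088],"tau":[-2.4191,1.2965,0.6979]}
{"k":9,"ang":[-0.2052,-0.2948,-1.0781],"w":[-1.8652,-1.0965,-2.5033],"tcp":[-0.0249,-0.0157,0.9018],"tau":[-0.3786,1.5237,0.6089]}
{"k":10,"ang":[-0.2418,-0.316,-1.126],"w":[-1.8062,-1.0314,-2.2972],"tcp":[-0.0236,-0.045,0.8942],"tau":[1.245,1.7028,0.5683]}
{"k":11,"ang":[-0.2772,-0.336,-1.1701],"w":[-1.7369,-0.9677,-2.1211],"tcp":[-0.0224,-0.0734,0.886],"tau":[2.5404,1.8433,0.5638]}
{"k":12,"ang":[-0.3112,-0.3547,-1.2109],"w":[-1.6605,-0.9068,-1.9718],"tcp":[-0.0213,-0.1006,0.8774],"tau":[3.5762,1.9527,0.5855]}
{"k":13,"ang":[-0.3436,-0.3722,-1.2489],"w":[-1.5794,-0.8492,-1.8458],"tcp":[-0.0203,-0.1265,0.8684],"tau":[4.4057,2.0371,0.6257]}
{"k":14,"ang":[-0.3743,-0.3886,-1.2847],"w":[-1.4956,-0.7954,-1.7393],"tcp":[-0.0195,-0.1509,0.859],"tau":[5.0702,2.1012,0.6785]}
{"k":15,"ang":[-0.4034,-0.404,-1.3185],"w":[-1.4105,-0.7453,-1.6491],"tcp":[-0.0189,-0.1739,0.8494],"tau":[5.6019,2.149,0.7394]}
{"k":16,"ang":[-0.4307,-0.4184,-1.3506],"w":[-1.3255,-0.6989,-1.5721],"tcp":[-0.0185,-0.1953,0.8397],"tau":[6.0259,2.1838,0.8051]}
{"k":17,"ang":[-0.4564,-0.4319,-1.3813],"w":[-1.2414,-0.656,-1.5058],"tcp":[-0.0183,-0.2152,0.8299],"tau":[6.3622,2.208,0.8729]}
{"k":18,"ang":[-0.4804,-0.4446,-1.4108],"w":[-1.1589,-0.6163,-1.4481],"tcp":[-0.0183,-0.2336,0.82],"tau":[6.6266,2.2239,0.941]}
{"k":19,"ang":[-0.5027,-0.4566,-1.4391],"w":[-1.0785,-0.5797,-1.3972],"tcp":[-0.0185,-0.2505,0.8103],"tau":[6.8319,2.2332,1.008]}
{"k":20,"ang":[-0.5235,-0.4678,-1.4666],"w":[-1.0007,-0.5458,-1.3516],"tcp":[-0.0189,-0.2661,0.8007],"tau":[6.9882,2.2374,1.0731]}
{"k":21,"ang":[-0.5428,-0.4784,-1.4931],"w":[-0.9258,-0.5145,-1.3103],"tcp":[-0.0194,-0.2804,0.7912],"tau":[7.1041,2.2375,1.1354]}
{"k":22,"ang":[-0.5606,-0.4884,-1.5189],"w":[-0.8541,-0.4855,-1.2723],"tcp":[-0.02,-0.2934,0.782],"tau":[7.1862,2.2347,1.1946]}
{"k":23,"ang":[-0.5769,-0.4978,-1.5439],"w":[-0.7855,-0.4585,-1.2368],"tcp":[-0.0207,-0.3053,0.773],"tau":[7.2403,2.2296,1.2504]}
{"k":24,"ang":[-0.592,-0.5067,-1.5683],"w":[-0.7203,-0.4335,-1.2034],"tcp":[-0.0216,-0.3161,0.7644],"tau":[7.271,2.2229,1.3026]}
{"k":25,"ang":[-0.6058,-0.5151,-1.592],"w":[-0.6585,-0.4101,-1.1715],"tcp":[-0.0225,-0.3258,0.756],"tau":[7.2824,2.2151,1.3514]}
{"k":26,"ang":[-0.6184,-0.5231,-1.6151],"w":[-0.6,-0.3884,-1.1409],"tcp":[-0.0235,-0.3346,0.7479],"tau":[7.2777,2.2065,1.3966]}
{"k":27,"ang":[-0.6298,-0.5307,-1.6376],"w":[-0.5449,-0.368,-1.1113],"tcp":[-0.0246,-0.3426,0.7402],"tau":[7.2597,2.1975,1.4384]}
{"k":28,"ang":[-0.6402,-0.5378,-1.6595],"w":[-0.4931,-0.349,-1.0824],"tcp":[-0.0257,-0.3497,0.7327],"tau":[7.2307,2.1883,1.477]}
{"k":29,"ang":[-0.6496,-0.5446,-1.6808],"w":[-0.4445,-0.3311,-1.0543],"tcp":[-0.0268,-0.3561,0.7256],"tau":[7.1928,2.1792,1.5125]}
{"k":30,"ang":[-0.658,-0.5511,-1.7016],"w":[-0.399,-0.3143,-1.0268],"tcp":[-0.028,-0.3618,0.7189],"tau":[7.1476,2.1701,1.5451]}
{"k":31,"ang":[-0.6655,-0.5572,-1.7219],"w":[-0.3566,-0.2984,-0.9998],"tcp":[-0.0292,-0.3669,0.7124],"tau":[7.0967,2.1613,1.5749]}
{"k":32,"ang":[-0.6723,-0.563,-1.7416],"w":[-0.3171,-0.2835,-0.9733],"tcp":[-0.0304,-0.3714,0.7063],"tau":[7.0412,2.1528,1.6022]}
{"k":33,"ang":[-0.6782,-0.5685,-1.7608],"w":[-0.2803,-0.2695,-0.9472],"tcp":[-0.0316,-0.3753,0.7005],"tau":[6.9822,2.1447,1.6272]}
{"k":34,"ang":[-0.6835,-0.5738,-1.7794],"w":[-0.2463,-0.2562,-0.9217],"tcp":[-0.0328,-0.3788,0.695],"tau":[6.9206,2.137,1.6501]}
{"k":35,"ang":[-0.6881,-0.5788,-1.7976],"w":[-0.2148,-0.2436,-0.8965],"tcp":[-0.034,-0.3819,0.6898],"tau":[6.8572,2.1296,1.6709]}
{"k":36,"ang":[-0.6921,-0.5835,-1.8153],"w":[-0.1857,-0.2318,-0.8719],"tcp":[-0.0352,-0.3846,0.6848],"tau":[6.7927,2.1227,1.6899]}
{"k":37,"ang":[-0.6956,-0.588,-1.8324],"w":[-0.159,-0.2205,-0.8477],"tcp":[-0.0364,-0.3869,0.6801],"tau":[6.7275,2.1161,1.7073]}
{"k":38,"ang":[-0.6985,-0.5923,-1.8491],"w":[-0.1344,-0.2099,-0.824],"tcp":[-0.0376,-0.3888,0.6757],"tau":[6.6623,2.11,1.7232]}
{"k":39,"ang":[-0.701,-0.5964,-1.8654],"w":[-0.1119,-0.1998,-0.8008],"tcp":[-0.0387,-0.3905,0.6715],"tau":[6.5973,2.1043,1.7377]}
{"k":40,"ang":[-0.703,-0.6003,-1.8812],"w":[-0.0913,-0.1902,-0.7782],"tcp":[-0.0398,-0.3919,0.6675],"tau":[6.533,2.0989,1.751]}
{"k":41,"ang":[-0.7046,-0.604,-1.8965],"w":[-0.0725,-0.1811,-0.756],"tcp":[-0.0409,-0.3931,0.6637]}
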